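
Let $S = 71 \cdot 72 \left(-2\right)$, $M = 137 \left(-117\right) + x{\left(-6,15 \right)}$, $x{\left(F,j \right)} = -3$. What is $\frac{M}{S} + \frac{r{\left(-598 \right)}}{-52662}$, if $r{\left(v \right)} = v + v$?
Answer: $\frac{2973976}{1869501} \approx 1.5908$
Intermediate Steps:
$r{\left(v \right)} = 2 v$
$M = -16032$ ($M = 137 \left(-117\right) - 3 = -16029 - 3 = -16032$)
$S = -10224$ ($S = 5112 \left(-2\right) = -10224$)
$\frac{M}{S} + \frac{r{\left(-598 \right)}}{-52662} = - \frac{16032}{-10224} + \frac{2 \left(-598\right)}{-52662} = \left(-16032\right) \left(- \frac{1}{10224}\right) - - \frac{598}{26331} = \frac{334}{213} + \frac{598}{26331} = \frac{2973976}{1869501}$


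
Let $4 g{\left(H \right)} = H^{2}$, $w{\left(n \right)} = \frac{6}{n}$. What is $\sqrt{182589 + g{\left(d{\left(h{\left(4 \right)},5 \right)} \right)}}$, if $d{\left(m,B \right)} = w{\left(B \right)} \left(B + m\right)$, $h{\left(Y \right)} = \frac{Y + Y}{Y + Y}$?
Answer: $\frac{\sqrt{4565049}}{5} \approx 427.32$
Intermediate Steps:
$h{\left(Y \right)} = 1$ ($h{\left(Y \right)} = \frac{2 Y}{2 Y} = 2 Y \frac{1}{2 Y} = 1$)
$d{\left(m,B \right)} = \frac{6 \left(B + m\right)}{B}$ ($d{\left(m,B \right)} = \frac{6}{B} \left(B + m\right) = \frac{6 \left(B + m\right)}{B}$)
$g{\left(H \right)} = \frac{H^{2}}{4}$
$\sqrt{182589 + g{\left(d{\left(h{\left(4 \right)},5 \right)} \right)}} = \sqrt{182589 + \frac{\left(6 + 6 \cdot 1 \cdot \frac{1}{5}\right)^{2}}{4}} = \sqrt{182589 + \frac{\left(6 + \frac{6}{5}\right)^{2}}{4}} = \sqrt{182589 + \frac{\left(\frac{36}{5}\right)^{2}}{4}} = \sqrt{182589 + \frac{1}{4} \cdot \frac{1296}{25}} = \sqrt{182589 + \frac{324}{25}} = \sqrt{\frac{4565049}{25}} = \frac{\sqrt{4565049}}{5}$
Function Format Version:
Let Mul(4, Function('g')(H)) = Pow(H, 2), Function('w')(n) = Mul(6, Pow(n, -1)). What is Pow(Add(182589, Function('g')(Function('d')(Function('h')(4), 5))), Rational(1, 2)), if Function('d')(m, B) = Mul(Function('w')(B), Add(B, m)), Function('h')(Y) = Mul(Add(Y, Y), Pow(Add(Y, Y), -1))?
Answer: Mul(Rational(1, 5), Pow(4565049, Rational(1, 2))) ≈ 427.32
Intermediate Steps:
Function('h')(Y) = 1 (Function('h')(Y) = Mul(Mul(2, Y), Pow(Mul(2, Y), -1)) = Mul(Mul(2, Y), Mul(Rational(1, 2), Pow(Y, -1))) = 1)
Function('d')(m, B) = Mul(6, Pow(B, -1), Add(B, m)) (Function('d')(m, B) = Mul(Mul(6, Pow(B, -1)), Add(B, m)) = Mul(6, Pow(B, -1), Add(B, m)))
Function('g')(H) = Mul(Rational(1, 4), Pow(H, 2))
Pow(Add(182589, Function('g')(Function('d')(Function('h')(4), 5))), Rational(1, 2)) = Pow(Add(182589, Mul(Rational(1, 4), Pow(Add(6, Mul(6, 1, Pow(5, -1))), 2))), Rational(1, 2)) = Pow(Add(182589, Mul(Rational(1, 4), Pow(Add(6, Mul(6, 1, Rational(1, 5))), 2))), Rational(1, 2)) = Pow(Add(182589, Mul(Rational(1, 4), Pow(Add(6, Rational(6, 5)), 2))), Rational(1, 2)) = Pow(Add(182589, Mul(Rational(1, 4), Pow(Rational(36, 5), 2))), Rational(1, 2)) = Pow(Add(182589, Mul(Rational(1, 4), Rational(1296, 25))), Rational(1, 2)) = Pow(Add(182589, Rational(324, 25)), Rational(1, 2)) = Pow(Rational(4565049, 25), Rational(1, 2)) = Mul(Rational(1, 5), Pow(4565049, Rational(1, 2)))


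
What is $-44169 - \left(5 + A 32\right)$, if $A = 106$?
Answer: $-47566$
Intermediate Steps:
$-44169 - \left(5 + A 32\right) = -44169 - \left(5 + 106 \cdot 32\right) = -44169 - \left(5 + 3392\right) = -44169 - 3397 = -47566$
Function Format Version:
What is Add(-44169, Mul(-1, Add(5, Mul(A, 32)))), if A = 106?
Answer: -47566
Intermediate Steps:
Add(-44169, Mul(-1, Add(5, Mul(A, 32)))) = Add(-44169, Mul(-1, Add(5, Mul(106, 32)))) = Add(-44169, Mul(-1, Add(5, 3392))) = Add(-44169, Mul(-1, 3397)) = Add(-44169, -3397) = -47566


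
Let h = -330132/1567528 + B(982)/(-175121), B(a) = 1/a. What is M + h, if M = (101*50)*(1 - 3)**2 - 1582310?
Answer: -26318232059261189112/16847871475751 ≈ -1.5621e+6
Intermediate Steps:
M = -1562110 (M = 5050*(-2)**2 - 1582310 = 5050*4 - 1582310 = 20200 - 1582310 = -1562110)
h = -3548275794502/16847871475751 (h = -330132/1567528 + 1/(982*(-175121)) = -330132*1/1567528 + (1/982)*(-1/175121) = -82533/391882 - 1/171968822 = -3548275794502/16847871475751 ≈ -0.21061)
M + h = -1562110 - 3548275794502/16847871475751 = -26318232059261189112/16847871475751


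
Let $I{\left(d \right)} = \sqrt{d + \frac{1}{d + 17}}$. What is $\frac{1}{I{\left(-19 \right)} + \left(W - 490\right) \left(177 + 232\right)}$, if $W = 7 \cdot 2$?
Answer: $- \frac{389368}{75803719751} - \frac{i \sqrt{78}}{75803719751} \approx -5.1365 \cdot 10^{-6} - 1.1651 \cdot 10^{-10} i$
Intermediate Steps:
$W = 14$
$I{\left(d \right)} = \sqrt{d + \frac{1}{17 + d}}$
$\frac{1}{I{\left(-19 \right)} + \left(W - 490\right) \left(177 + 232\right)} = \frac{1}{\sqrt{\frac{1 - 19 \left(17 - 19\right)}{17 - 19}} + \left(14 - 490\right) \left(177 + 232\right)} = \frac{1}{\sqrt{\frac{1 - -38}{-2}} - 194684} = \frac{1}{\sqrt{- \frac{1 + 38}{2}} - 194684} = \frac{1}{\sqrt{\left(- \frac{1}{2}\right) 39} - 194684} = \frac{1}{\sqrt{- \frac{39}{2}} - 194684} = \frac{1}{\frac{i \sqrt{78}}{2} - 194684} = \frac{1}{-194684 + \frac{i \sqrt{78}}{2}}$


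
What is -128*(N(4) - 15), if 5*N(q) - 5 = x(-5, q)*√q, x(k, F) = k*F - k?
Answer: 2560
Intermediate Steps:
x(k, F) = -k + F*k (x(k, F) = F*k - k = -k + F*k)
N(q) = 1 + √q*(5 - 5*q)/5 (N(q) = 1 + ((-5*(-1 + q))*√q)/5 = 1 + ((5 - 5*q)*√q)/5 = 1 + (√q*(5 - 5*q))/5 = 1 + √q*(5 - 5*q)/5)
-128*(N(4) - 15) = -128*((1 + √4*(1 - 1*4)) - 15) = -128*((1 + 2*(1 - 4)) - 15) = -128*((1 + 2*(-3)) - 15) = -128*((1 - 6) - 15) = -128*(-5 - 15) = -128*(-20) = 2560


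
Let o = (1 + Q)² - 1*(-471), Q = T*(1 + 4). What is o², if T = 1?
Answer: 257049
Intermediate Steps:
Q = 5 (Q = 1*(1 + 4) = 1*5 = 5)
o = 507 (o = (1 + 5)² - 1*(-471) = 6² + 471 = 36 + 471 = 507)
o² = 507² = 257049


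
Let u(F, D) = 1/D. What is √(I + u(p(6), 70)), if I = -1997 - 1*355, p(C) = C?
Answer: I*√11524730/70 ≈ 48.497*I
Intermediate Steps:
I = -2352 (I = -1997 - 355 = -2352)
√(I + u(p(6), 70)) = √(-2352 + 1/70) = √(-164639/70) = I*√11524730/70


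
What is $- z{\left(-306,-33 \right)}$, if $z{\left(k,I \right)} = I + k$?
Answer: $339$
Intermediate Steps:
$- z{\left(-306,-33 \right)} = - (-33 - 306) = \left(-1\right) \left(-339\right) = 339$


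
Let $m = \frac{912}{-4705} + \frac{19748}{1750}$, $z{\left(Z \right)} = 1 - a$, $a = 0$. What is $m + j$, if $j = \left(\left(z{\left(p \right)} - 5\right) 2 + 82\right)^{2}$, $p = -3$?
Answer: $\frac{4517933334}{823375} \approx 5487.1$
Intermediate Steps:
$z{\left(Z \right)} = 1$ ($z{\left(Z \right)} = 1 - 0 = 1 + 0 = 1$)
$m = \frac{9131834}{823375}$ ($m = 912 \left(- \frac{1}{4705}\right) + 19748 \cdot \frac{1}{1750} = - \frac{912}{4705} + \frac{9874}{875} = \frac{9131834}{823375} \approx 11.091$)
$j = 5476$ ($j = \left(\left(1 - 5\right) 2 + 82\right)^{2} = \left(\left(-4\right) 2 + 82\right)^{2} = \left(-8 + 82\right)^{2} = 74^{2} = 5476$)
$m + j = \frac{9131834}{823375} + 5476 = \frac{4517933334}{823375}$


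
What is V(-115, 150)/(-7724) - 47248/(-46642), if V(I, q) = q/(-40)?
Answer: 730236919/720525616 ≈ 1.0135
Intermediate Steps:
V(I, q) = -q/40 (V(I, q) = q*(-1/40) = -q/40)
V(-115, 150)/(-7724) - 47248/(-46642) = -1/40*150/(-7724) - 47248/(-46642) = -15/4*(-1/7724) - 47248*(-1/46642) = 15/30896 + 23624/23321 = 730236919/720525616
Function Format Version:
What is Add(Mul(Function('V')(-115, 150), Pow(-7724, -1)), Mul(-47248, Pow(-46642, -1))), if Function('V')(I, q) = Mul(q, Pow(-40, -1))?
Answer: Rational(730236919, 720525616) ≈ 1.0135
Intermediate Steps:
Function('V')(I, q) = Mul(Rational(-1, 40), q) (Function('V')(I, q) = Mul(q, Rational(-1, 40)) = Mul(Rational(-1, 40), q))
Add(Mul(Function('V')(-115, 150), Pow(-7724, -1)), Mul(-47248, Pow(-46642, -1))) = Add(Mul(Mul(Rational(-1, 40), 150), Pow(-7724, -1)), Mul(-47248, Pow(-46642, -1))) = Add(Mul(Rational(-15, 4), Rational(-1, 7724)), Mul(-47248, Rational(-1, 46642))) = Add(Rational(15, 30896), Rational(23624, 23321)) = Rational(730236919, 720525616)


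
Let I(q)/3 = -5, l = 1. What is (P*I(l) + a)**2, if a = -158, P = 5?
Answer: 54289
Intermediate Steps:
I(q) = -15 (I(q) = 3*(-5) = -15)
(P*I(l) + a)**2 = (5*(-15) - 158)**2 = (-75 - 158)**2 = (-233)**2 = 54289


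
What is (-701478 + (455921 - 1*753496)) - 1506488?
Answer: -2505541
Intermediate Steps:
(-701478 + (455921 - 1*753496)) - 1506488 = (-701478 + (455921 - 753496)) - 1506488 = (-701478 - 297575) - 1506488 = -999053 - 1506488 = -2505541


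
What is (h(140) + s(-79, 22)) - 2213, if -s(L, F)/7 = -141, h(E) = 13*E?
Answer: 594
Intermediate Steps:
s(L, F) = 987 (s(L, F) = -7*(-141) = 987)
(h(140) + s(-79, 22)) - 2213 = (13*140 + 987) - 2213 = (1820 + 987) - 2213 = 2807 - 2213 = 594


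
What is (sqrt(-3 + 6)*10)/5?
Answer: 2*sqrt(3) ≈ 3.4641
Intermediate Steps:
(sqrt(-3 + 6)*10)/5 = (sqrt(3)*10)*(1/5) = (10*sqrt(3))*(1/5) = 2*sqrt(3)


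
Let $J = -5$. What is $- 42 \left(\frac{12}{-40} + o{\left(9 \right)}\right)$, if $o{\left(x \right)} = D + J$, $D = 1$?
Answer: $\frac{903}{5} \approx 180.6$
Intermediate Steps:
$o{\left(x \right)} = -4$ ($o{\left(x \right)} = 1 - 5 = -4$)
$- 42 \left(\frac{12}{-40} + o{\left(9 \right)}\right) = - 42 \left(\frac{12}{-40} - 4\right) = - 42 \left(12 \left(- \frac{1}{40}\right) - 4\right) = - 42 \left(- \frac{3}{10} - 4\right) = \left(-42\right) \left(- \frac{43}{10}\right) = \frac{903}{5}$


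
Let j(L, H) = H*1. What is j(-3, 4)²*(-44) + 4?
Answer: -700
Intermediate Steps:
j(L, H) = H
j(-3, 4)²*(-44) + 4 = 4²*(-44) + 4 = 16*(-44) + 4 = -704 + 4 = -700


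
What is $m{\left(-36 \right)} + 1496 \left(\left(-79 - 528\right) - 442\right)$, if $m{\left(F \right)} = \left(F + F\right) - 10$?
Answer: $-1569386$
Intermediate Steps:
$m{\left(F \right)} = -10 + 2 F$ ($m{\left(F \right)} = 2 F - 10 = -10 + 2 F$)
$m{\left(-36 \right)} + 1496 \left(\left(-79 - 528\right) - 442\right) = \left(-10 + 2 \left(-36\right)\right) + 1496 \left(\left(-79 - 528\right) - 442\right) = \left(-10 - 72\right) + 1496 \left(-607 - 442\right) = -82 + 1496 \left(-1049\right) = -82 - 1569304 = -1569386$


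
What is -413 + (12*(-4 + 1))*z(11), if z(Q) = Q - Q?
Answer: -413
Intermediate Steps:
z(Q) = 0
-413 + (12*(-4 + 1))*z(11) = -413 + (12*(-4 + 1))*0 = -413 + (12*(-3))*0 = -413 - 36*0 = -413 + 0 = -413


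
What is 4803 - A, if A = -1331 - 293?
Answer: 6427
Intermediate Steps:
A = -1624
4803 - A = 4803 - 1*(-1624) = 4803 + 1624 = 6427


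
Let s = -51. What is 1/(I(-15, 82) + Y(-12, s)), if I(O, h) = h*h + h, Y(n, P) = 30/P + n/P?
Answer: 17/115696 ≈ 0.00014694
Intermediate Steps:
I(O, h) = h + h² (I(O, h) = h² + h = h + h²)
1/(I(-15, 82) + Y(-12, s)) = 1/(82*(1 + 82) + (30 - 12)/(-51)) = 1/(82*83 - 1/51*18) = 1/(6806 - 6/17) = 1/(115696/17) = 17/115696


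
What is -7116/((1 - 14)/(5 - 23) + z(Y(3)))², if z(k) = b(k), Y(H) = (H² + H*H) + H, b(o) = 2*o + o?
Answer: -2305584/1315609 ≈ -1.7525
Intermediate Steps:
b(o) = 3*o
Y(H) = H + 2*H² (Y(H) = (H² + H²) + H = 2*H² + H = H + 2*H²)
z(k) = 3*k
-7116/((1 - 14)/(5 - 23) + z(Y(3)))² = -7116/((1 - 14)/(5 - 23) + 3*(3*(1 + 2*3)))² = -7116/(-13/(-18) + 3*(3*(1 + 6)))² = -7116/(-13*(-1/18) + 3*(3*7))² = -7116/(13/18 + 3*21)² = -7116/(13/18 + 63)² = -7116/((1147/18)²) = -7116/1315609/324 = -7116*324/1315609 = -2305584/1315609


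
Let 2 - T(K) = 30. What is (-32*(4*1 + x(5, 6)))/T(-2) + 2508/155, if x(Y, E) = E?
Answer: 29956/1085 ≈ 27.609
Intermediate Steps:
T(K) = -28 (T(K) = 2 - 1*30 = 2 - 30 = -28)
(-32*(4*1 + x(5, 6)))/T(-2) + 2508/155 = -32*(4*1 + 6)/(-28) + 2508/155 = -32*(4 + 6)*(-1/28) + 2508*(1/155) = -32*10*(-1/28) + 2508/155 = -320*(-1/28) + 2508/155 = 80/7 + 2508/155 = 29956/1085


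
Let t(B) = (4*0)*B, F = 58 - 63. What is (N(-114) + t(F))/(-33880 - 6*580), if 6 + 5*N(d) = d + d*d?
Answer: -3219/46700 ≈ -0.068929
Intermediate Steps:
N(d) = -6/5 + d/5 + d**2/5 (N(d) = -6/5 + (d + d*d)/5 = -6/5 + (d + d**2)/5 = -6/5 + (d/5 + d**2/5) = -6/5 + d/5 + d**2/5)
F = -5
t(B) = 0 (t(B) = 0*B = 0)
(N(-114) + t(F))/(-33880 - 6*580) = ((-6/5 + (1/5)*(-114) + (1/5)*(-114)**2) + 0)/(-33880 - 6*580) = ((-6/5 - 114/5 + (1/5)*12996) + 0)/(-33880 - 3480) = ((-6/5 - 114/5 + 12996/5) + 0)/(-37360) = (12876/5 + 0)*(-1/37360) = (12876/5)*(-1/37360) = -3219/46700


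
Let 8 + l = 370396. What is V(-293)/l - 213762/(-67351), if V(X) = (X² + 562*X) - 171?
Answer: 595604507/201177437 ≈ 2.9606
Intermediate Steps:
l = 370388 (l = -8 + 370396 = 370388)
V(X) = -171 + X² + 562*X
V(-293)/l - 213762/(-67351) = (-171 + (-293)² + 562*(-293))/370388 - 213762/(-67351) = (-171 + 85849 - 164666)*(1/370388) - 213762*(-1/67351) = -78988*1/370388 + 213762/67351 = -637/2987 + 213762/67351 = 595604507/201177437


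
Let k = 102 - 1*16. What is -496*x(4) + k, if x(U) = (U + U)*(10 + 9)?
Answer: -75306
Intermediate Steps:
k = 86 (k = 102 - 16 = 86)
x(U) = 38*U (x(U) = (2*U)*19 = 38*U)
-496*x(4) + k = -18848*4 + 86 = -496*152 + 86 = -75392 + 86 = -75306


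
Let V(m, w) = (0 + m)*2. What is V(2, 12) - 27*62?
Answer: -1670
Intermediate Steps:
V(m, w) = 2*m (V(m, w) = m*2 = 2*m)
V(2, 12) - 27*62 = 2*2 - 27*62 = 4 - 1674 = -1670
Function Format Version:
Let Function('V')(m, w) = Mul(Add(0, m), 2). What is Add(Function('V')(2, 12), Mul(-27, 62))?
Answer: -1670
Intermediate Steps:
Function('V')(m, w) = Mul(2, m) (Function('V')(m, w) = Mul(m, 2) = Mul(2, m))
Add(Function('V')(2, 12), Mul(-27, 62)) = Add(Mul(2, 2), Mul(-27, 62)) = Add(4, -1674) = -1670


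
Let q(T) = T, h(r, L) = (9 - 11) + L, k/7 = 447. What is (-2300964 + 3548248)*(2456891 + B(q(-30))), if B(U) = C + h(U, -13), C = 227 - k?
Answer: 3060802506616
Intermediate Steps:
k = 3129 (k = 7*447 = 3129)
h(r, L) = -2 + L
C = -2902 (C = 227 - 1*3129 = 227 - 3129 = -2902)
B(U) = -2917 (B(U) = -2902 + (-2 - 13) = -2902 - 15 = -2917)
(-2300964 + 3548248)*(2456891 + B(q(-30))) = (-2300964 + 3548248)*(2456891 - 2917) = 1247284*2453974 = 3060802506616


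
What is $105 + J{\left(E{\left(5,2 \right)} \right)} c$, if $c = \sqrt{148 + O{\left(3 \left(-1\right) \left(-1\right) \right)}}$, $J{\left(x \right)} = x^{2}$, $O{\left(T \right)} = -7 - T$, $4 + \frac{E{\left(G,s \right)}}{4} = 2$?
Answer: $105 + 64 \sqrt{138} \approx 856.83$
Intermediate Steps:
$E{\left(G,s \right)} = -8$ ($E{\left(G,s \right)} = -16 + 4 \cdot 2 = -16 + 8 = -8$)
$c = \sqrt{138}$ ($c = \sqrt{148 - \left(7 + 3 \left(-1\right) \left(-1\right)\right)} = \sqrt{148 - \left(7 - -3\right)} = \sqrt{148 - 10} = \sqrt{138} \approx 11.747$)
$105 + J{\left(E{\left(5,2 \right)} \right)} c = 105 + \left(-8\right)^{2} \sqrt{138} = 105 + 64 \sqrt{138}$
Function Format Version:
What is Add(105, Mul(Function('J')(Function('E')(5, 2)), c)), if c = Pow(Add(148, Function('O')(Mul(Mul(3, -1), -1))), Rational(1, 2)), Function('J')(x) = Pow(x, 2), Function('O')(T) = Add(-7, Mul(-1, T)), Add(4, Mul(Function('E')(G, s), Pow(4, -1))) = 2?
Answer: Add(105, Mul(64, Pow(138, Rational(1, 2)))) ≈ 856.83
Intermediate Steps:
Function('E')(G, s) = -8 (Function('E')(G, s) = Add(-16, Mul(4, 2)) = Add(-16, 8) = -8)
c = Pow(138, Rational(1, 2)) (c = Pow(Add(148, Add(-7, Mul(-1, Mul(Mul(3, -1), -1)))), Rational(1, 2)) = Pow(Add(148, Add(-7, Mul(-1, Mul(-3, -1)))), Rational(1, 2)) = Pow(Add(148, Add(-7, Mul(-1, 3))), Rational(1, 2)) = Pow(Add(148, Add(-7, -3)), Rational(1, 2)) = Pow(Add(148, -10), Rational(1, 2)) = Pow(138, Rational(1, 2)) ≈ 11.747)
Add(105, Mul(Function('J')(Function('E')(5, 2)), c)) = Add(105, Mul(Pow(-8, 2), Pow(138, Rational(1, 2)))) = Add(105, Mul(64, Pow(138, Rational(1, 2))))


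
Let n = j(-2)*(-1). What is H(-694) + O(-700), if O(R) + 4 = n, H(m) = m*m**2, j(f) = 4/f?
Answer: -334255386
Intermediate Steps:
H(m) = m**3
n = 2 (n = (4/(-2))*(-1) = (4*(-1/2))*(-1) = -2*(-1) = 2)
O(R) = -2 (O(R) = -4 + 2 = -2)
H(-694) + O(-700) = (-694)**3 - 2 = -334255384 - 2 = -334255386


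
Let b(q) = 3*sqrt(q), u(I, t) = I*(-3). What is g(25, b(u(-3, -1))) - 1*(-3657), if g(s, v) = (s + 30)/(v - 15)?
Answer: 21887/6 ≈ 3647.8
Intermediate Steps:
u(I, t) = -3*I
g(s, v) = (30 + s)/(-15 + v)
g(25, b(u(-3, -1))) - 1*(-3657) = (30 + 25)/(-15 + 3*sqrt(-3*(-3))) - 1*(-3657) = 55/(-15 + 3*sqrt(9)) + 3657 = 55/(-15 + 3*3) + 3657 = 55/(-15 + 9) + 3657 = 55/(-6) + 3657 = -1/6*55 + 3657 = -55/6 + 3657 = 21887/6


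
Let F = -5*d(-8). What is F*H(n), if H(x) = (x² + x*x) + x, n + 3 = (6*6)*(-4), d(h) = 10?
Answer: -2153550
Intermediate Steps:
n = -147 (n = -3 + (6*6)*(-4) = -3 + 36*(-4) = -3 - 144 = -147)
F = -50 (F = -5*10 = -50)
H(x) = x + 2*x² (H(x) = (x² + x²) + x = 2*x² + x = x + 2*x²)
F*H(n) = -(-7350)*(1 + 2*(-147)) = -(-7350)*(1 - 294) = -(-7350)*(-293) = -50*43071 = -2153550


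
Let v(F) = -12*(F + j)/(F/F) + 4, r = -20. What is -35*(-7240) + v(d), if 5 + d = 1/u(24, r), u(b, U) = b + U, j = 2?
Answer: 253437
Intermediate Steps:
u(b, U) = U + b
d = -19/4 (d = -5 + 1/(-20 + 24) = -5 + 1/4 = -5 + ¼ = -19/4 ≈ -4.7500)
v(F) = -20 - 12*F (v(F) = -12*(F + 2)/(F/F) + 4 = -12*(2 + F)/1 + 4 = -12*(2 + F) + 4 = (-24 - 12*F) + 4 = -20 - 12*F)
-35*(-7240) + v(d) = -35*(-7240) + (-20 - 12*(-19/4)) = 253400 + (-20 + 57) = 253400 + 37 = 253437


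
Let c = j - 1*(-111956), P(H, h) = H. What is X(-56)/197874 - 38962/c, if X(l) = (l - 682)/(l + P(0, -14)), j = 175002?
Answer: -1712396687/12618117176 ≈ -0.13571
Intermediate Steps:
X(l) = (-682 + l)/l (X(l) = (l - 682)/(l + 0) = (-682 + l)/l)
c = 286958 (c = 175002 - 1*(-111956) = 175002 + 111956 = 286958)
X(-56)/197874 - 38962/c = ((-682 - 56)/(-56))/197874 - 38962/286958 = -1/56*(-738)*(1/197874) - 38962*1/286958 = (369/28)*(1/197874) - 2783/20497 = 41/615608 - 2783/20497 = -1712396687/12618117176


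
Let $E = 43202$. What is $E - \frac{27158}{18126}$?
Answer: $\frac{391526147}{9063} \approx 43201.0$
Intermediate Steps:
$E - \frac{27158}{18126} = 43202 - \frac{27158}{18126} = 43202 - \frac{13579}{9063} = \frac{391526147}{9063}$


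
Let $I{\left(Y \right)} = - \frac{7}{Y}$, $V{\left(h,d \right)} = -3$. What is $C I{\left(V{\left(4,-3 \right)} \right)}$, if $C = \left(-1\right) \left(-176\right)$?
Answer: $\frac{1232}{3} \approx 410.67$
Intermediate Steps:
$C = 176$
$C I{\left(V{\left(4,-3 \right)} \right)} = 176 \left(- \frac{7}{-3}\right) = 176 \left(\left(-7\right) \left(- \frac{1}{3}\right)\right) = 176 \cdot \frac{7}{3} = \frac{1232}{3}$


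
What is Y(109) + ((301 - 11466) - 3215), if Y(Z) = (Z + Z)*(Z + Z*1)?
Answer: 33144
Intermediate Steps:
Y(Z) = 4*Z² (Y(Z) = (2*Z)*(Z + Z) = (2*Z)*(2*Z) = 4*Z²)
Y(109) + ((301 - 11466) - 3215) = 4*109² + ((301 - 11466) - 3215) = 4*11881 + (-11165 - 3215) = 47524 - 14380 = 33144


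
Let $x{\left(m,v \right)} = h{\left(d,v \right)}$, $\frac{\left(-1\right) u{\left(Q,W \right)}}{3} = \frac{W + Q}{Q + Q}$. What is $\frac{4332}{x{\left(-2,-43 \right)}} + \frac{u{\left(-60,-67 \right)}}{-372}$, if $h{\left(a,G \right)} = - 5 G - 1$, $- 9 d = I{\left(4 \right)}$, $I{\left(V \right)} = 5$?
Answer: $\frac{32243669}{1592160} \approx 20.252$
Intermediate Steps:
$d = - \frac{5}{9}$ ($d = \left(- \frac{1}{9}\right) 5 = - \frac{5}{9} \approx -0.55556$)
$h{\left(a,G \right)} = -1 - 5 G$
$u{\left(Q,W \right)} = - \frac{3 \left(Q + W\right)}{2 Q}$ ($u{\left(Q,W \right)} = - 3 \frac{W + Q}{Q + Q} = - 3 \frac{Q + W}{2 Q} = - \frac{3 \left(Q + W\right)}{2 Q}$)
$x{\left(m,v \right)} = -1 - 5 v$
$\frac{4332}{x{\left(-2,-43 \right)}} + \frac{u{\left(-60,-67 \right)}}{-372} = \frac{4332}{-1 - -215} + \frac{\frac{3}{2} \frac{1}{-60} \left(\left(-1\right) \left(-60\right) - -67\right)}{-372} = \frac{4332}{-1 + 215} + \frac{3}{2} \left(- \frac{1}{60}\right) \left(60 + 67\right) \left(- \frac{1}{372}\right) = \frac{4332}{214} + \frac{3}{2} \left(- \frac{1}{60}\right) 127 \left(- \frac{1}{372}\right) = 4332 \cdot \frac{1}{214} - - \frac{127}{14880} = \frac{2166}{107} + \frac{127}{14880} = \frac{32243669}{1592160}$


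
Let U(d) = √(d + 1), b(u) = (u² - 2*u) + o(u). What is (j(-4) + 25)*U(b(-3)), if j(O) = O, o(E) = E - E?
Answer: 84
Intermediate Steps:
o(E) = 0
b(u) = u² - 2*u (b(u) = (u² - 2*u) + 0 = u² - 2*u)
U(d) = √(1 + d)
(j(-4) + 25)*U(b(-3)) = (-4 + 25)*√(1 - 3*(-2 - 3)) = 21*√(1 - 3*(-5)) = 21*√(1 + 15) = 21*√16 = 21*4 = 84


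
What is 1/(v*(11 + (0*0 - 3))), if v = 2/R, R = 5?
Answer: 5/16 ≈ 0.31250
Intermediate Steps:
v = ⅖ (v = 2/5 = 2*(⅕) = ⅖ ≈ 0.40000)
1/(v*(11 + (0*0 - 3))) = 1/(2*(11 + (0*0 - 3))/5) = 1/(2*(11 + (0 - 3))/5) = 1/(2*(11 - 3)/5) = 1/((⅖)*8) = 1/(16/5) = 5/16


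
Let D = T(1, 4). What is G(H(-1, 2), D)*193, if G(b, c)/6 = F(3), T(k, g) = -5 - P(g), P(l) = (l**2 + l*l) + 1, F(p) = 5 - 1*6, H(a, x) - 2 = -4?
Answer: -1158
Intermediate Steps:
H(a, x) = -2 (H(a, x) = 2 - 4 = -2)
F(p) = -1 (F(p) = 5 - 6 = -1)
P(l) = 1 + 2*l**2 (P(l) = (l**2 + l**2) + 1 = 2*l**2 + 1 = 1 + 2*l**2)
T(k, g) = -6 - 2*g**2 (T(k, g) = -5 - (1 + 2*g**2) = -5 + (-1 - 2*g**2) = -6 - 2*g**2)
D = -38 (D = -6 - 2*4**2 = -6 - 2*16 = -6 - 32 = -38)
G(b, c) = -6 (G(b, c) = 6*(-1) = -6)
G(H(-1, 2), D)*193 = -6*193 = -1158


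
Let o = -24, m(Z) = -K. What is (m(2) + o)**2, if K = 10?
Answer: 1156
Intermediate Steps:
m(Z) = -10 (m(Z) = -1*10 = -10)
(m(2) + o)**2 = (-10 - 24)**2 = (-34)**2 = 1156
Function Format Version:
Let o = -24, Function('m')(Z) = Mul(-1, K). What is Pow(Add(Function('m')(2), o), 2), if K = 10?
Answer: 1156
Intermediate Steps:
Function('m')(Z) = -10 (Function('m')(Z) = Mul(-1, 10) = -10)
Pow(Add(Function('m')(2), o), 2) = Pow(Add(-10, -24), 2) = Pow(-34, 2) = 1156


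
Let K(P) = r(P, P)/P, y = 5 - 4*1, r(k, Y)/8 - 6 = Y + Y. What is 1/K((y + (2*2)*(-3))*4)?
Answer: 11/164 ≈ 0.067073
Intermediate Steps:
r(k, Y) = 48 + 16*Y (r(k, Y) = 48 + 8*(Y + Y) = 48 + 8*(2*Y) = 48 + 16*Y)
y = 1 (y = 5 - 4 = 1)
K(P) = (48 + 16*P)/P
1/K((y + (2*2)*(-3))*4) = 1/(16 + 48/(((1 + (2*2)*(-3))*4))) = 1/(16 + 48/(((1 + 4*(-3))*4))) = 1/(16 + 48/(((1 - 12)*4))) = 1/(16 + 48/((-11*4))) = 1/(16 + 48/(-44)) = 1/(16 + 48*(-1/44)) = 1/(16 - 12/11) = 1/(164/11) = 11/164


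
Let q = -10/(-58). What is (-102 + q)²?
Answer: 8720209/841 ≈ 10369.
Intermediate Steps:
q = 5/29 (q = -10*(-1/58) = 5/29 ≈ 0.17241)
(-102 + q)² = (-102 + 5/29)² = (-2953/29)² = 8720209/841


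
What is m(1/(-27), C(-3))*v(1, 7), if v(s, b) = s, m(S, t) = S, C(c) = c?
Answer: -1/27 ≈ -0.037037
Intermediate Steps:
m(1/(-27), C(-3))*v(1, 7) = 1/(-27) = -1/27*1 = -1/27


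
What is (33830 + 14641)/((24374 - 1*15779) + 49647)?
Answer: 16157/19414 ≈ 0.83223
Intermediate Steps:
(33830 + 14641)/((24374 - 1*15779) + 49647) = 48471/((24374 - 15779) + 49647) = 48471/(8595 + 49647) = 48471/58242 = 48471*(1/58242) = 16157/19414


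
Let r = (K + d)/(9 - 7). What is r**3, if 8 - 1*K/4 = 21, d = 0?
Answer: -17576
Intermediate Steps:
K = -52 (K = 32 - 4*21 = 32 - 84 = -52)
r = -26 (r = (-52 + 0)/(9 - 7) = -52/2 = -52*1/2 = -26)
r**3 = (-26)**3 = -17576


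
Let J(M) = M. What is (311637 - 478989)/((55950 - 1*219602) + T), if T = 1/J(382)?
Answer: 63928464/62515063 ≈ 1.0226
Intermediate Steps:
T = 1/382 ≈ 0.0026178
(311637 - 478989)/((55950 - 1*219602) + T) = (311637 - 478989)/((55950 - 1*219602) + 1/382) = -167352/((55950 - 219602) + 1/382) = -167352/(-163652 + 1/382) = -167352/(-62515063/382) = -167352*(-382/62515063) = 63928464/62515063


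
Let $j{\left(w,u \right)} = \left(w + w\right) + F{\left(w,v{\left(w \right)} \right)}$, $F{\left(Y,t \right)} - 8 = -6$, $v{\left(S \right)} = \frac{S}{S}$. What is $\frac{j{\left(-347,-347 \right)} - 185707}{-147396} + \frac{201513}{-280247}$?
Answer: $\frac{7511850135}{13769095604} \approx 0.54556$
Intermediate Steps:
$v{\left(S \right)} = 1$
$F{\left(Y,t \right)} = 2$ ($F{\left(Y,t \right)} = 8 - 6 = 2$)
$j{\left(w,u \right)} = 2 + 2 w$ ($j{\left(w,u \right)} = \left(w + w\right) + 2 = 2 w + 2 = 2 + 2 w$)
$\frac{j{\left(-347,-347 \right)} - 185707}{-147396} + \frac{201513}{-280247} = \frac{\left(2 + 2 \left(-347\right)\right) - 185707}{-147396} + \frac{201513}{-280247} = \left(\left(2 - 694\right) - 185707\right) \left(- \frac{1}{147396}\right) + 201513 \left(- \frac{1}{280247}\right) = \left(-692 - 185707\right) \left(- \frac{1}{147396}\right) - \frac{201513}{280247} = \left(-186399\right) \left(- \frac{1}{147396}\right) - \frac{201513}{280247} = \frac{62133}{49132} - \frac{201513}{280247} = \frac{7511850135}{13769095604}$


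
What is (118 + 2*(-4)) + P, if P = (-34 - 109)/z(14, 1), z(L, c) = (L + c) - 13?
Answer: 77/2 ≈ 38.500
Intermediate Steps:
z(L, c) = -13 + L + c
P = -143/2 (P = (-34 - 109)/(-13 + 14 + 1) = -143/2 ≈ -71.500)
(118 + 2*(-4)) + P = (118 + 2*(-4)) - 143/2 = (118 - 8) - 143/2 = 110 - 143/2 = 77/2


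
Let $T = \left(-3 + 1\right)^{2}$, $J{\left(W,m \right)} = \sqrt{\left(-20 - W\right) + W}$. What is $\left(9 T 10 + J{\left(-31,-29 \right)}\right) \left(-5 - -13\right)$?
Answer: $2880 + 16 i \sqrt{5} \approx 2880.0 + 35.777 i$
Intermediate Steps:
$J{\left(W,m \right)} = 2 i \sqrt{5}$ ($J{\left(W,m \right)} = \sqrt{-20} = 2 i \sqrt{5}$)
$T = 4$ ($T = \left(-2\right)^{2} = 4$)
$\left(9 T 10 + J{\left(-31,-29 \right)}\right) \left(-5 - -13\right) = \left(9 \cdot 4 \cdot 10 + 2 i \sqrt{5}\right) \left(-5 - -13\right) = \left(36 \cdot 10 + 2 i \sqrt{5}\right) \left(-5 + 13\right) = \left(360 + 2 i \sqrt{5}\right) 8 = 2880 + 16 i \sqrt{5}$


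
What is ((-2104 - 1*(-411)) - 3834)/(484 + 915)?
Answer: -5527/1399 ≈ -3.9507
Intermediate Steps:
((-2104 - 1*(-411)) - 3834)/(484 + 915) = ((-2104 + 411) - 3834)/1399 = (-1693 - 3834)*(1/1399) = -5527*1/1399 = -5527/1399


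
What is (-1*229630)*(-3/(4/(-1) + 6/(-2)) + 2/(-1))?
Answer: 2525930/7 ≈ 3.6085e+5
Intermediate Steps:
(-1*229630)*(-3/(4/(-1) + 6/(-2)) + 2/(-1)) = -229630*(-3/(4*(-1) + 6*(-½)) + 2*(-1)) = -229630*(-3/(-4 - 3) - 2) = -229630*(-3/(-7) - 2) = -229630*(-3*(-⅐) - 2) = -229630*(3/7 - 2) = -229630*(-11/7) = 2525930/7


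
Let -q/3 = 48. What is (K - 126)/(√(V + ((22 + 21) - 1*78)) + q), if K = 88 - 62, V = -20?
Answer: 14400/20791 + 100*I*√55/20791 ≈ 0.69261 + 0.03567*I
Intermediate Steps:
K = 26
q = -144 (q = -3*48 = -144)
(K - 126)/(√(V + ((22 + 21) - 1*78)) + q) = (26 - 126)/(√(-20 + ((22 + 21) - 1*78)) - 144) = -100/(√(-20 + (43 - 78)) - 144) = -100/(√(-20 - 35) - 144) = -100/(√(-55) - 144) = -100/(I*√55 - 144) = -100/(-144 + I*√55)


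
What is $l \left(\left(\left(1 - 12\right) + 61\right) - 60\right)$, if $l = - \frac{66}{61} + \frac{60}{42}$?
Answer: $- \frac{1480}{427} \approx -3.466$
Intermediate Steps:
$l = \frac{148}{427}$ ($l = \left(-66\right) \frac{1}{61} + 60 \cdot \frac{1}{42} = - \frac{66}{61} + \frac{10}{7} = \frac{148}{427} \approx 0.3466$)
$l \left(\left(\left(1 - 12\right) + 61\right) - 60\right) = \frac{148 \left(\left(\left(1 - 12\right) + 61\right) - 60\right)}{427} = \frac{148 \left(\left(-11 + 61\right) - 60\right)}{427} = \frac{148 \left(50 - 60\right)}{427} = \frac{148}{427} \left(-10\right) = - \frac{1480}{427}$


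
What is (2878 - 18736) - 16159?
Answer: -32017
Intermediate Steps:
(2878 - 18736) - 16159 = -15858 - 16159 = -32017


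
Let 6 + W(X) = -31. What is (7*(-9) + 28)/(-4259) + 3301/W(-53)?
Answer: -14057664/157583 ≈ -89.208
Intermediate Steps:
W(X) = -37 (W(X) = -6 - 31 = -37)
(7*(-9) + 28)/(-4259) + 3301/W(-53) = (7*(-9) + 28)/(-4259) + 3301/(-37) = (-63 + 28)*(-1/4259) + 3301*(-1/37) = -35*(-1/4259) - 3301/37 = 35/4259 - 3301/37 = -14057664/157583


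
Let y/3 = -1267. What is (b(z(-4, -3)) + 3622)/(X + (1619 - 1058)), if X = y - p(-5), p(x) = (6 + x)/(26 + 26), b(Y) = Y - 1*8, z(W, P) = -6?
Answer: -187616/168481 ≈ -1.1136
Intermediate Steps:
b(Y) = -8 + Y (b(Y) = Y - 8 = -8 + Y)
y = -3801 (y = 3*(-1267) = -3801)
p(x) = 3/26 + x/52 (p(x) = (6 + x)/52 = (6 + x)*(1/52) = 3/26 + x/52)
X = -197653/52 (X = -3801 - (3/26 + (1/52)*(-5)) = -3801 - (3/26 - 5/52) = -3801 - 1*1/52 = -3801 - 1/52 = -197653/52 ≈ -3801.0)
(b(z(-4, -3)) + 3622)/(X + (1619 - 1058)) = ((-8 - 6) + 3622)/(-197653/52 + (1619 - 1058)) = (-14 + 3622)/(-197653/52 + 561) = 3608/(-168481/52) = 3608*(-52/168481) = -187616/168481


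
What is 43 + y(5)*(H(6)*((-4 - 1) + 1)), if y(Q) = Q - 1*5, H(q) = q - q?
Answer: 43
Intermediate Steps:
H(q) = 0
y(Q) = -5 + Q (y(Q) = Q - 5 = -5 + Q)
43 + y(5)*(H(6)*((-4 - 1) + 1)) = 43 + (-5 + 5)*(0*((-4 - 1) + 1)) = 43 + 0*(0*(-5 + 1)) = 43 + 0*(0*(-4)) = 43 + 0*0 = 43 + 0 = 43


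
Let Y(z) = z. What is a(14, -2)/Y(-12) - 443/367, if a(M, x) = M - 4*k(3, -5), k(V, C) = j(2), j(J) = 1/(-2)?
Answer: -2797/1101 ≈ -2.5404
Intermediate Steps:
j(J) = -½
k(V, C) = -½
a(M, x) = 2 + M (a(M, x) = M - 4*(-½) = M + 2 = 2 + M)
a(14, -2)/Y(-12) - 443/367 = (2 + 14)/(-12) - 443/367 = 16*(-1/12) - 443*1/367 = -4/3 - 443/367 = -2797/1101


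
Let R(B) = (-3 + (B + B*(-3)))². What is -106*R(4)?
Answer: -12826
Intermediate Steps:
R(B) = (-3 - 2*B)² (R(B) = (-3 + (B - 3*B))² = (-3 - 2*B)²)
-106*R(4) = -106*(3 + 2*4)² = -106*(3 + 8)² = -106*11² = -106*121 = -12826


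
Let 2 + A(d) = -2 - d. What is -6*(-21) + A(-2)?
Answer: 124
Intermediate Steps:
A(d) = -4 - d (A(d) = -2 + (-2 - d) = -4 - d)
-6*(-21) + A(-2) = -6*(-21) + (-4 - 1*(-2)) = 126 + (-4 + 2) = 126 - 2 = 124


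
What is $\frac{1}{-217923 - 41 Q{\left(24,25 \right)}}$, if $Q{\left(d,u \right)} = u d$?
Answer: $- \frac{1}{242523} \approx -4.1233 \cdot 10^{-6}$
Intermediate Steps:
$Q{\left(d,u \right)} = d u$
$\frac{1}{-217923 - 41 Q{\left(24,25 \right)}} = \frac{1}{-217923 - 41 \cdot 24 \cdot 25} = \frac{1}{-217923 - 24600} = \frac{1}{-242523} = - \frac{1}{242523}$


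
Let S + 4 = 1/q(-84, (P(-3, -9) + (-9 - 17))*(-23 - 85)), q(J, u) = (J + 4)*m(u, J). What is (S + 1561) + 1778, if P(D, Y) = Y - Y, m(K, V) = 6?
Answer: 1600799/480 ≈ 3335.0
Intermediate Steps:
P(D, Y) = 0
q(J, u) = 24 + 6*J (q(J, u) = (J + 4)*6 = (4 + J)*6 = 24 + 6*J)
S = -1921/480 (S = -4 + 1/(24 + 6*(-84)) = -4 + 1/(24 - 504) = -4 + 1/(-480) = -4 - 1/480 = -1921/480 ≈ -4.0021)
(S + 1561) + 1778 = (-1921/480 + 1561) + 1778 = 747359/480 + 1778 = 1600799/480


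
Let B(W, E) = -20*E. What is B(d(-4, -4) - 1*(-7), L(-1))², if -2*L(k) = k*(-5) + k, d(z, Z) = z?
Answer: 1600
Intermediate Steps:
L(k) = 2*k (L(k) = -(k*(-5) + k)/2 = -(-5*k + k)/2 = -(-2)*k = 2*k)
B(d(-4, -4) - 1*(-7), L(-1))² = (-40*(-1))² = (-20*(-2))² = 40² = 1600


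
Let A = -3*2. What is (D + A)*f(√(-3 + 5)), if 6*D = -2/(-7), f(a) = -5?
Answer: 625/21 ≈ 29.762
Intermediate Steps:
A = -6
D = 1/21 (D = (-2/(-7))/6 = (-2*(-⅐))/6 = (⅙)*(2/7) = 1/21 ≈ 0.047619)
(D + A)*f(√(-3 + 5)) = (1/21 - 6)*(-5) = -125/21*(-5) = 625/21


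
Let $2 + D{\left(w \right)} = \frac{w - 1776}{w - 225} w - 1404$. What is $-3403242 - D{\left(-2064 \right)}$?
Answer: $- \frac{2592958948}{763} \approx -3.3984 \cdot 10^{6}$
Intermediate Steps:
$D{\left(w \right)} = -1406 + \frac{w \left(-1776 + w\right)}{-225 + w}$ ($D{\left(w \right)} = -2 + \left(\frac{w - 1776}{w - 225} w - 1404\right) = -2 + \left(\frac{-1776 + w}{-225 + w} w - 1404\right) = -2 + \left(\frac{w \left(-1776 + w\right)}{-225 + w} - 1404\right) = -2 + \left(-1404 + \frac{w \left(-1776 + w\right)}{-225 + w}\right) = -1406 + \frac{w \left(-1776 + w\right)}{-225 + w}$)
$-3403242 - D{\left(-2064 \right)} = -3403242 - \frac{316350 + \left(-2064\right)^{2} - -6567648}{-225 - 2064} = -3403242 - \frac{316350 + 4260096 + 6567648}{-2289} = -3403242 - \left(- \frac{1}{2289}\right) 11144094 = -3403242 - - \frac{3714698}{763} = -3403242 + \frac{3714698}{763} = - \frac{2592958948}{763}$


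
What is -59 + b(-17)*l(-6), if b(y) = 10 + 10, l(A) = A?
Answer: -179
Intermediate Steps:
b(y) = 20
-59 + b(-17)*l(-6) = -59 + 20*(-6) = -59 - 120 = -179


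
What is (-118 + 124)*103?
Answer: 618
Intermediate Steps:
(-118 + 124)*103 = 6*103 = 618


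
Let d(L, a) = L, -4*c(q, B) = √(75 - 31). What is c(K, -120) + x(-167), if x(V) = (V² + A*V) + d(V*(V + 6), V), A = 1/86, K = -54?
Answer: 4710569/86 - √11/2 ≈ 54772.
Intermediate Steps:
c(q, B) = -√11/2 (c(q, B) = -√(75 - 31)/4 = -√11/2)
A = 1/86 ≈ 0.011628
x(V) = V² + V/86 + V*(6 + V) (x(V) = (V² + V/86) + V*(V + 6) = (V² + V/86) + V*(6 + V) = V² + V/86 + V*(6 + V))
c(K, -120) + x(-167) = -√11/2 + (1/86)*(-167)*(517 + 172*(-167)) = -√11/2 + (1/86)*(-167)*(517 - 28724) = -√11/2 + (1/86)*(-167)*(-28207) = -√11/2 + 4710569/86 = 4710569/86 - √11/2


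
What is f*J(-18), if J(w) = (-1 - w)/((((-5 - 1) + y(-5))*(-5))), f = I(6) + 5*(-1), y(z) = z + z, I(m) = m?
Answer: 17/80 ≈ 0.21250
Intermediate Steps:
y(z) = 2*z
f = 1 (f = 6 + 5*(-1) = 6 - 5 = 1)
J(w) = -1/80 - w/80 (J(w) = (-1 - w)/((((-5 - 1) + 2*(-5))*(-5))) = (-1 - w)/(((-6 - 10)*(-5))) = (-1 - w)/((-16*(-5))) = (-1 - w)/80 = (-1 - w)*(1/80) = -1/80 - w/80)
f*J(-18) = 1*(-1/80 - 1/80*(-18)) = 1*(-1/80 + 9/40) = 1*(17/80) = 17/80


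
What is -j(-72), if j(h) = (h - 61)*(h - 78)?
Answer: -19950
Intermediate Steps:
j(h) = (-78 + h)*(-61 + h) (j(h) = (-61 + h)*(-78 + h) = (-78 + h)*(-61 + h))
-j(-72) = -(4758 + (-72)² - 139*(-72)) = -(4758 + 5184 + 10008) = -1*19950 = -19950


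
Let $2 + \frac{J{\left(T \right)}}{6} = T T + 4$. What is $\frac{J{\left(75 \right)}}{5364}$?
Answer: $\frac{5627}{894} \approx 6.2942$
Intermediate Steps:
$J{\left(T \right)} = 12 + 6 T^{2}$ ($J{\left(T \right)} = -12 + 6 \left(T T + 4\right) = -12 + 6 \left(T^{2} + 4\right) = -12 + 6 \left(4 + T^{2}\right) = -12 + \left(24 + 6 T^{2}\right) = 12 + 6 T^{2}$)
$\frac{J{\left(75 \right)}}{5364} = \frac{12 + 6 \cdot 75^{2}}{5364} = \left(12 + 6 \cdot 5625\right) \frac{1}{5364} = \left(12 + 33750\right) \frac{1}{5364} = 33762 \cdot \frac{1}{5364} = \frac{5627}{894}$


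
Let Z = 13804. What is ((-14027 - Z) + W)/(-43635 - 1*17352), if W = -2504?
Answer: 30335/60987 ≈ 0.49740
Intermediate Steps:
((-14027 - Z) + W)/(-43635 - 1*17352) = ((-14027 - 1*13804) - 2504)/(-43635 - 1*17352) = ((-14027 - 13804) - 2504)/(-43635 - 17352) = (-27831 - 2504)/(-60987) = -30335*(-1/60987) = 30335/60987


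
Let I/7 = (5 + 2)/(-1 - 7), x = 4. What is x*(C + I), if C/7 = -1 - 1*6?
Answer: -441/2 ≈ -220.50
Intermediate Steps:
I = -49/8 (I = 7*((5 + 2)/(-1 - 7)) = 7*(7/(-8)) = 7*(7*(-⅛)) = 7*(-7/8) = -49/8 ≈ -6.1250)
C = -49 (C = 7*(-1 - 1*6) = 7*(-1 - 6) = 7*(-7) = -49)
x*(C + I) = 4*(-49 - 49/8) = 4*(-441/8) = -441/2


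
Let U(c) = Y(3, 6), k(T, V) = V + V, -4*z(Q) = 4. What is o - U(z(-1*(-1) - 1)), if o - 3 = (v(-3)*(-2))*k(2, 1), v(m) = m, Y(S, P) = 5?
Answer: 10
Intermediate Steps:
z(Q) = -1 (z(Q) = -1/4*4 = -1)
k(T, V) = 2*V
U(c) = 5
o = 15 (o = 3 + (-3*(-2))*(2*1) = 3 + 6*2 = 3 + 12 = 15)
o - U(z(-1*(-1) - 1)) = 15 - 1*5 = 15 - 5 = 10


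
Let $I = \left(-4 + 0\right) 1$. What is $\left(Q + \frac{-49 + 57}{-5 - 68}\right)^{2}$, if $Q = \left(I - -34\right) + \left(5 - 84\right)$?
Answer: $\frac{12852225}{5329} \approx 2411.8$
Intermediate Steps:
$I = -4$ ($I = \left(-4\right) 1 = -4$)
$Q = -49$ ($Q = \left(-4 - -34\right) + \left(5 - 84\right) = \left(-4 + 34\right) + \left(5 - 84\right) = 30 - 79 = -49$)
$\left(Q + \frac{-49 + 57}{-5 - 68}\right)^{2} = \left(-49 + \frac{-49 + 57}{-5 - 68}\right)^{2} = \left(-49 + \frac{8}{-73}\right)^{2} = \left(-49 + 8 \left(- \frac{1}{73}\right)\right)^{2} = \left(-49 - \frac{8}{73}\right)^{2} = \left(- \frac{3585}{73}\right)^{2} = \frac{12852225}{5329}$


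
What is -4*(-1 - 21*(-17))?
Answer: -1424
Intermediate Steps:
-4*(-1 - 21*(-17)) = -4*(-1 + 357) = -4*356 = -1424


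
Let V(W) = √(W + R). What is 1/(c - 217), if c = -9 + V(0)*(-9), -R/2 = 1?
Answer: I/(-226*I + 9*√2) ≈ -0.0044108 + 0.00024841*I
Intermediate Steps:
R = -2 (R = -2*1 = -2)
V(W) = √(-2 + W) (V(W) = √(W - 2) = √(-2 + W))
c = -9 - 9*I*√2 (c = -9 + √(-2 + 0)*(-9) = -9 + √(-2)*(-9) = -9 + (I*√2)*(-9) = -9 - 9*I*√2 ≈ -9.0 - 12.728*I)
1/(c - 217) = 1/((-9 - 9*I*√2) - 217) = 1/(-226 - 9*I*√2)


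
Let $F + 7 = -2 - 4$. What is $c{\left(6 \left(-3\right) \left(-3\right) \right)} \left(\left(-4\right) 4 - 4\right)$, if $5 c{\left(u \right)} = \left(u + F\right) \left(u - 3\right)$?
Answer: $-8364$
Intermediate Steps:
$F = -13$ ($F = -7 - 6 = -13$)
$c{\left(u \right)} = \frac{\left(-13 + u\right) \left(-3 + u\right)}{5}$ ($c{\left(u \right)} = \frac{\left(u - 13\right) \left(u - 3\right)}{5} = \frac{\left(-13 + u\right) \left(-3 + u\right)}{5}$)
$c{\left(6 \left(-3\right) \left(-3\right) \right)} \left(\left(-4\right) 4 - 4\right) = \left(\frac{39}{5} - \frac{16 \cdot 6 \left(-3\right) \left(-3\right)}{5} + \frac{\left(6 \left(-3\right) \left(-3\right)\right)^{2}}{5}\right) \left(\left(-4\right) 4 - 4\right) = \left(\frac{39}{5} - \frac{16 \left(\left(-18\right) \left(-3\right)\right)}{5} + \frac{\left(\left(-18\right) \left(-3\right)\right)^{2}}{5}\right) \left(-16 - 4\right) = \left(\frac{39}{5} - \frac{864}{5} + \frac{54^{2}}{5}\right) \left(-20\right) = \left(\frac{39}{5} - \frac{864}{5} + \frac{1}{5} \cdot 2916\right) \left(-20\right) = \left(\frac{39}{5} - \frac{864}{5} + \frac{2916}{5}\right) \left(-20\right) = \frac{2091}{5} \left(-20\right) = -8364$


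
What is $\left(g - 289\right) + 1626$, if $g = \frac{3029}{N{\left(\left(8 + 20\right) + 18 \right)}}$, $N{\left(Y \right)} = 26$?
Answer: $\frac{2907}{2} \approx 1453.5$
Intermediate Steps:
$g = \frac{233}{2}$ ($g = \frac{3029}{26} = 3029 \cdot \frac{1}{26} = \frac{233}{2} \approx 116.5$)
$\left(g - 289\right) + 1626 = \left(\frac{233}{2} - 289\right) + 1626 = - \frac{345}{2} + 1626 = \frac{2907}{2}$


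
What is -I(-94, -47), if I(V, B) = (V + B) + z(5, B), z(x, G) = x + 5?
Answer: 131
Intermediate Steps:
z(x, G) = 5 + x
I(V, B) = 10 + B + V (I(V, B) = (V + B) + (5 + 5) = (B + V) + 10 = 10 + B + V)
-I(-94, -47) = -(10 - 47 - 94) = -1*(-131) = 131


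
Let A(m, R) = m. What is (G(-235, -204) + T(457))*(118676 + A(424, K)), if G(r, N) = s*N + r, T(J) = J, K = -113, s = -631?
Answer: 15357468600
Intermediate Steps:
G(r, N) = r - 631*N (G(r, N) = -631*N + r = r - 631*N)
(G(-235, -204) + T(457))*(118676 + A(424, K)) = ((-235 - 631*(-204)) + 457)*(118676 + 424) = ((-235 + 128724) + 457)*119100 = (128489 + 457)*119100 = 128946*119100 = 15357468600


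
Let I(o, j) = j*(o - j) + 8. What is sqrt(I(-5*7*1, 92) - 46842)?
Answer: 3*I*sqrt(6502) ≈ 241.91*I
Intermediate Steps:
I(o, j) = 8 + j*(o - j)
sqrt(I(-5*7*1, 92) - 46842) = sqrt((8 - 1*92**2 + 92*(-5*7*1)) - 46842) = sqrt((8 - 1*8464 + 92*(-35*1)) - 46842) = sqrt((8 - 8464 + 92*(-35)) - 46842) = sqrt((8 - 8464 - 3220) - 46842) = sqrt(-11676 - 46842) = sqrt(-58518) = 3*I*sqrt(6502)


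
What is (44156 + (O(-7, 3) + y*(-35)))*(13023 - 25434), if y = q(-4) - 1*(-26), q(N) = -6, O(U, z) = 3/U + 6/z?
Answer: -539351919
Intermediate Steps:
y = 20 (y = -6 - 1*(-26) = -6 + 26 = 20)
(44156 + (O(-7, 3) + y*(-35)))*(13023 - 25434) = (44156 + ((3/(-7) + 6/3) + 20*(-35)))*(13023 - 25434) = (44156 + ((3*(-1/7) + 6*(1/3)) - 700))*(-12411) = (44156 + ((-3/7 + 2) - 700))*(-12411) = (44156 + (11/7 - 700))*(-12411) = (44156 - 4889/7)*(-12411) = (304203/7)*(-12411) = -539351919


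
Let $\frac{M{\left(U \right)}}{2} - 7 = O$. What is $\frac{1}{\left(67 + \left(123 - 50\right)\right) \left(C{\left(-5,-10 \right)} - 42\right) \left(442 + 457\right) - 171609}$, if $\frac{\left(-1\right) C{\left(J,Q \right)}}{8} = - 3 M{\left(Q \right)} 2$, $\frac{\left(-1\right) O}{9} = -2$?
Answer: $\frac{1}{296606271} \approx 3.3715 \cdot 10^{-9}$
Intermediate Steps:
$O = 18$ ($O = \left(-9\right) \left(-2\right) = 18$)
$M{\left(U \right)} = 50$ ($M{\left(U \right)} = 14 + 2 \cdot 18 = 14 + 36 = 50$)
$C{\left(J,Q \right)} = 2400$ ($C{\left(J,Q \right)} = - 8 \left(-3\right) 50 \cdot 2 = - 8 \left(\left(-150\right) 2\right) = \left(-8\right) \left(-300\right) = 2400$)
$\frac{1}{\left(67 + \left(123 - 50\right)\right) \left(C{\left(-5,-10 \right)} - 42\right) \left(442 + 457\right) - 171609} = \frac{1}{\left(67 + \left(123 - 50\right)\right) \left(2400 - 42\right) \left(442 + 457\right) - 171609} = \frac{1}{\left(67 + \left(123 - 50\right)\right) 2358 \cdot 899 - 171609} = \frac{1}{\left(67 + 73\right) 2358 \cdot 899 - 171609} = \frac{1}{140 \cdot 2358 \cdot 899 - 171609} = \frac{1}{330120 \cdot 899 - 171609} = \frac{1}{296777880 - 171609} = \frac{1}{296606271}$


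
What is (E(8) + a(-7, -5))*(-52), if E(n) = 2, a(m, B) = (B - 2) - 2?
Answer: 364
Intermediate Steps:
a(m, B) = -4 + B (a(m, B) = (-2 + B) - 2 = -4 + B)
(E(8) + a(-7, -5))*(-52) = (2 + (-4 - 5))*(-52) = (2 - 9)*(-52) = -7*(-52) = 364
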